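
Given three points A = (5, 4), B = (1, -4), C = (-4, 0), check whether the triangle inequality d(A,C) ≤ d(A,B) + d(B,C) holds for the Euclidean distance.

d(A,B) = √(4² + 8²) = √80 ≈ 8.9443, d(B,C) = √(5² + 4²) = √41 ≈ 6.4031, d(A,C) = √(9² + 4²) = √97 ≈ 9.8489.
d(A,C) ≈ 9.8489 ≤ 8.9443 + 6.4031 = 15.3474. Triangle inequality is satisfied.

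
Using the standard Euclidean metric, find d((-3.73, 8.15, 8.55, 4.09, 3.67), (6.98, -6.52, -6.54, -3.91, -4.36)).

√(Σ(x_i - y_i)²) = √((-3.73 - 6.98)² + (8.15 - (-6.52))² + (8.55 - (-6.54))² + (4.09 - (-3.91))² + (3.67 - (-4.36))²)
= √((-10.71)² + 14.67² + 15.09² + 8² + 8.03²) = √(114.7041 + 215.2089 + 227.7081 + 64 + 64.4809) = √686.102 ≈ 26.1935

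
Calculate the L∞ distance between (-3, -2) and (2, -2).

max(|x_i - y_i|) = max(|-3 - 2|, |-2 - (-2)|) = max(5, 0) = 5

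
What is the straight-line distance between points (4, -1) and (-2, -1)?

√(Σ(x_i - y_i)²) = √((4 - (-2))² + (-1 - (-1))²)
= √(6² + 0²) = √(36 + 0) = √36 = 6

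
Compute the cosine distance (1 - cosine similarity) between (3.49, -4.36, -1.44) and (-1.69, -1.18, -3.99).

With u = (3.49, -4.36, -1.44), v = (-1.69, -1.18, -3.99):
u·v = 3.49·(-1.69) + (-4.36)·(-1.18) + (-1.44)·(-3.99) = (-5.8981) + 5.1448 + 5.7456 = 4.9923.
|u| = √(3.49² + (-4.36)² + (-1.44)²) = √(12.1801 + 19.0096 + 2.0736) = √33.2633, |v| = √((-1.69)² + (-1.18)² + (-3.99)²) = √(2.8561 + 1.3924 + 15.9201) = √20.1686.
cos θ = (u·v)/(|u||v|) = 4.9923/(√33.2633·√20.1686) ≈ 0.1927
Cosine distance = 1 - cos θ ≈ 1 - 0.1927 = 0.8073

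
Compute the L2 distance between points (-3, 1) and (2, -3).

(Σ|x_i - y_i|^2)^(1/2) = (|-3 - 2|^2 + |1 - (-3)|^2)^(1/2)
= (5^2 + 4^2)^(1/2) = (25 + 16)^(1/2) = (41)^(1/2) ≈ 6.4031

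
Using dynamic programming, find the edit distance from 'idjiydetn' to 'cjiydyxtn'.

Let D[i][j] be the edit distance between the first i characters of 'idjiydetn' and the first j characters of 'cjiydyxtn', with D[i][0] = i, D[0][j] = j, and D[i][j] = D[i-1][j-1] if the characters match, else 1 + min(D[i-1][j], D[i][j-1], D[i-1][j-1]). Filling the table (rows: prefixes of 'idjiydetn', columns: prefixes of 'cjiydyxtn'):
     ε  c  j  i  y  d  y  x  t  n
  ε  0  1  2  3  4  5  6  7  8  9
  i  1  1  2  2  3  4  5  6  7  8
  d  2  2  2  3  3  3  4  5  6  7
  j  3  3  2  3  4  4  4  5  6  7
  i  4  4  3  2  3  4  5  5  6  7
  y  5  5  4  3  2  3  4  5  6  7
  d  6  6  5  4  3  2  3  4  5  6
  e  7  7  6  5  4  3  3  4  5  6
  t  8  8  7  6  5  4  4  4  4  5
  n  9  9  8  7  6  5  5  5  5  4
The bottom-right entry gives D[9][9] = 4, so no sequence of fewer than 4 edits works. Backtracking through the table gives one optimal edit sequence (4 edits):
  idjiydetn → djiydetn (del i @1)
  djiydetn → cjiydetn (sub d→c @1)
  cjiydetn → cjiydyetn (ins y @6)
  cjiydyetn → cjiydyxtn (sub e→x @7)
Edit distance = 4.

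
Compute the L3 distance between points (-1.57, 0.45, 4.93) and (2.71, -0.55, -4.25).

(Σ|x_i - y_i|^3)^(1/3) = (|-1.57 - 2.71|^3 + |0.45 - (-0.55)|^3 + |4.93 - (-4.25)|^3)^(1/3)
= (4.28^3 + 1^3 + 9.18^3)^(1/3) ≈ (78.4028 + 1 + 773.6206)^(1/3) = (853.0234)^(1/3) ≈ 9.4839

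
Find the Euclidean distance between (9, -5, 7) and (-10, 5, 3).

√(Σ(x_i - y_i)²) = √((9 - (-10))² + (-5 - 5)² + (7 - 3)²)
= √(19² + (-10)² + 4²) = √(361 + 100 + 16) = √477 ≈ 21.8403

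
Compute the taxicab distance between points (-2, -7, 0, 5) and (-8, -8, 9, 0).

Σ|x_i - y_i| = |-2 - (-8)| + |-7 - (-8)| + |0 - 9| + |5 - 0| = 6 + 1 + 9 + 5 = 21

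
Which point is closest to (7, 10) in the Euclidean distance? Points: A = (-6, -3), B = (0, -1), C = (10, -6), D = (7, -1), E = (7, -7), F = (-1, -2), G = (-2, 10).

Distances: d(A) ≈ 18.3848, d(B) ≈ 13.0384, d(C) ≈ 16.2788, d(D) = 11, d(E) = 17, d(F) ≈ 14.4222, d(G) = 9. Nearest: G = (-2, 10) with distance 9.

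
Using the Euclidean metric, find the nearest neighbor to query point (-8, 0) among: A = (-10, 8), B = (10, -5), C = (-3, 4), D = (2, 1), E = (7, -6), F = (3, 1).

Distances: d(A) ≈ 8.2462, d(B) ≈ 18.6815, d(C) ≈ 6.4031, d(D) ≈ 10.0499, d(E) ≈ 16.1555, d(F) ≈ 11.0454. Nearest: C = (-3, 4) with distance 6.4031.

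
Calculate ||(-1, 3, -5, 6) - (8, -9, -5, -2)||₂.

√(Σ(x_i - y_i)²) = √((-1 - 8)² + (3 - (-9))² + (-5 - (-5))² + (6 - (-2))²)
= √((-9)² + 12² + 0² + 8²) = √(81 + 144 + 0 + 64) = √289 = 17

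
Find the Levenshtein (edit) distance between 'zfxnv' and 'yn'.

Let D[i][j] be the edit distance between the first i characters of 'zfxnv' and the first j characters of 'yn', with D[i][0] = i, D[0][j] = j, and D[i][j] = D[i-1][j-1] if the characters match, else 1 + min(D[i-1][j], D[i][j-1], D[i-1][j-1]). Filling the table (rows: prefixes of 'zfxnv', columns: prefixes of 'yn'):
     ε  y  n
  ε  0  1  2
  z  1  1  2
  f  2  2  2
  x  3  3  3
  n  4  4  3
  v  5  5  4
The bottom-right entry gives D[5][2] = 4, so no sequence of fewer than 4 edits works. Backtracking through the table gives one optimal edit sequence (4 edits):
  zfxnv → fxnv (del z @1)
  fxnv → xnv (del f @1)
  xnv → ynv (sub x→y @1)
  ynv → yn (del v @3)
Edit distance = 4.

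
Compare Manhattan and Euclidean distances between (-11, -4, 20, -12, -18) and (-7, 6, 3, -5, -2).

L1 = |-11 - (-7)| + |-4 - 6| + |20 - 3| + |-12 - (-5)| + |-18 - (-2)| = 4 + 10 + 17 + 7 + 16 = 54
L2 = √(4² + 10² + 17² + 7² + 16²) = √710 ≈ 26.6458
L1 ≥ L2 always (equality iff movement is along one axis); L1 > L2 here.
Ratio L1/L2 = 54/√710 ≈ 2.0266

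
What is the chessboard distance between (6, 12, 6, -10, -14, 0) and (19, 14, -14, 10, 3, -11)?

max(|x_i - y_i|) = max(|6 - 19|, |12 - 14|, |6 - (-14)|, |-10 - 10|, |-14 - 3|, |0 - (-11)|) = max(13, 2, 20, 20, 17, 11) = 20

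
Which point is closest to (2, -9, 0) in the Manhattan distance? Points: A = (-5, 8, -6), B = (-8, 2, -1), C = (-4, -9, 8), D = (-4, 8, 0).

Distances: d(A) = 30, d(B) = 22, d(C) = 14, d(D) = 23. Nearest: C = (-4, -9, 8) with distance 14.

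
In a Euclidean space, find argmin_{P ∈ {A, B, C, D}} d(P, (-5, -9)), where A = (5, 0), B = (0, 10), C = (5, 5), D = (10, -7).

Distances: d(A) ≈ 13.4536, d(B) ≈ 19.6469, d(C) ≈ 17.2047, d(D) ≈ 15.1327. Nearest: A = (5, 0) with distance 13.4536.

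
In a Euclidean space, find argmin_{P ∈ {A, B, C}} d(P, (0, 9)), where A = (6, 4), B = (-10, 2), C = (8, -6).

Distances: d(A) ≈ 7.8102, d(B) ≈ 12.2066, d(C) = 17. Nearest: A = (6, 4) with distance 7.8102.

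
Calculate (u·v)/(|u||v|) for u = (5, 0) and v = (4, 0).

With u = (5, 0), v = (4, 0):
u·v = 5·4 + 0·0 = 20 + 0 = 20.
|u| = √(5² + 0²) = √25, |v| = √(4² + 0²) = √16, so |u||v| = √(25·16) = √400 = 20.
cos θ = (u·v)/(|u||v|) = 20/20 = 1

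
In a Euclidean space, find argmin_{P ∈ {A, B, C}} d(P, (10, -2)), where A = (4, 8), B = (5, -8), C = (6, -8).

Distances: d(A) ≈ 11.6619, d(B) ≈ 7.8102, d(C) ≈ 7.2111. Nearest: C = (6, -8) with distance 7.2111.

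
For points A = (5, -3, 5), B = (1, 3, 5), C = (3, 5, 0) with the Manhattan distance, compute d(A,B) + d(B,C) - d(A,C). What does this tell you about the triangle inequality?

d(A,B) = 4 + 6 + 0 = 10, d(B,C) = 2 + 2 + 5 = 9, d(A,C) = 2 + 8 + 5 = 15.
d(A,B) + d(B,C) - d(A,C) = 10 + 9 - 15 = 19 - 15 = 4. This is ≥ 0, so the triangle inequality holds for these points.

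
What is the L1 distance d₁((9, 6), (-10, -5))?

Σ|x_i - y_i| = |9 - (-10)| + |6 - (-5)| = 19 + 11 = 30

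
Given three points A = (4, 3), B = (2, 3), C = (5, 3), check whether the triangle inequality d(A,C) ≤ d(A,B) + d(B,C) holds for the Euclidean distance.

d(A,B) = √(2² + 0²) = √4 = 2, d(B,C) = √(3² + 0²) = √9 = 3, d(A,C) = √(1² + 0²) = √1 = 1.
d(A,C) = 1 ≤ 2 + 3 = 5. Triangle inequality is satisfied.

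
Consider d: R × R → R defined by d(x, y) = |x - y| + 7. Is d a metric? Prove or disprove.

No. d fails identity of indiscernibles (specifically d(x,x) = 0): d(6, 6) = |6 - 6| + 7 = 0 + 7 = 7 ≠ 0.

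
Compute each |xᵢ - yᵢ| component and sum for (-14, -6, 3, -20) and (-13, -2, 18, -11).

Σ|x_i - y_i| = |-14 - (-13)| + |-6 - (-2)| + |3 - 18| + |-20 - (-11)| = 1 + 4 + 15 + 9 = 29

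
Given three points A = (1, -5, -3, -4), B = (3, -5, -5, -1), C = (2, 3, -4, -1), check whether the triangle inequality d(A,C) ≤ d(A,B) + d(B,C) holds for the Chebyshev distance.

d(A,B) = max(2, 0, 2, 3) = 3, d(B,C) = max(1, 8, 1, 0) = 8, d(A,C) = max(1, 8, 1, 3) = 8.
d(A,C) = 8 ≤ 3 + 8 = 11. Triangle inequality is satisfied.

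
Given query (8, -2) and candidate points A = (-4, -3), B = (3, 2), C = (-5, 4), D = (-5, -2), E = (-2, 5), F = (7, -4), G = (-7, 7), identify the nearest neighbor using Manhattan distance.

Distances: d(A) = 13, d(B) = 9, d(C) = 19, d(D) = 13, d(E) = 17, d(F) = 3, d(G) = 24. Nearest: F = (7, -4) with distance 3.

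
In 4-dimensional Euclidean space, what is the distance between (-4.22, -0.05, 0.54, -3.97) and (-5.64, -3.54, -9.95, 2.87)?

√(Σ(x_i - y_i)²) = √((-4.22 - (-5.64))² + (-0.05 - (-3.54))² + (0.54 - (-9.95))² + (-3.97 - 2.87)²)
= √(1.42² + 3.49² + 10.49² + (-6.84)²) = √(2.0164 + 12.1801 + 110.0401 + 46.7856) = √171.0222 ≈ 13.0775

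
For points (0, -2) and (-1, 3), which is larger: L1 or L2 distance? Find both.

L1 = |0 - (-1)| + |-2 - 3| = 1 + 5 = 6
L2 = √(1² + 5²) = √26 ≈ 5.099
L1 ≥ L2 always (equality iff movement is along one axis); L1 > L2 here.
Ratio L1/L2 = 6/√26 ≈ 1.1767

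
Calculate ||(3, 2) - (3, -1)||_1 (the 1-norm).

Σ|x_i - y_i| = |3 - 3| + |2 - (-1)| = 0 + 3 = 3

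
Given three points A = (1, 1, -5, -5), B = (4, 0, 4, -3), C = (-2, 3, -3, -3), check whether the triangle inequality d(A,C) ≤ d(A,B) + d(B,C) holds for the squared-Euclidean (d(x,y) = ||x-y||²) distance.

d(A,B) = 3² + 1² + 9² + 2² = 95, d(B,C) = 6² + 3² + 7² + 0² = 94, d(A,C) = 3² + 2² + 2² + 2² = 21.
d(A,C) = 21 ≤ 95 + 94 = 189. Triangle inequality is satisfied.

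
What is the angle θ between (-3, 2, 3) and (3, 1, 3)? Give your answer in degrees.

With u = (-3, 2, 3), v = (3, 1, 3):
u·v = (-3)·3 + 2·1 + 3·3 = (-9) + 2 + 9 = 2.
|u| = √((-3)² + 2² + 3²) = √22, |v| = √(3² + 1² + 3²) = √19, so |u||v| = √(22·19) = √418.
cos θ = (u·v)/(|u||v|) = 2/√418 ≈ 0.097823
θ = arccos(0.097823) ≈ 84.39°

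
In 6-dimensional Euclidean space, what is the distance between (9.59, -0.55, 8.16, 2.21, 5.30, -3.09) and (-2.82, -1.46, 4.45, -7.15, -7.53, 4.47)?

√(Σ(x_i - y_i)²) = √((9.59 - (-2.82))² + (-0.55 - (-1.46))² + (8.16 - 4.45)² + (2.21 - (-7.15))² + (5.3 - (-7.53))² + (-3.09 - 4.47)²)
= √(12.41² + 0.91² + 3.71² + 9.36² + 12.83² + (-7.56)²) = √(154.0081 + 0.8281 + 13.7641 + 87.6096 + 164.6089 + 57.1536) = √477.9724 ≈ 21.8626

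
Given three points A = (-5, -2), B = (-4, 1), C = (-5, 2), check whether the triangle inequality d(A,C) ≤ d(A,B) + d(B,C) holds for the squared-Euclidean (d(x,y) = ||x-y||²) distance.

d(A,B) = 1² + 3² = 10, d(B,C) = 1² + 1² = 2, d(A,C) = 0² + 4² = 16.
d(A,C) = 16 > 10 + 2 = 12. Triangle inequality is VIOLATED. (Squared-Euclidean is not a metric — this is a counterexample.)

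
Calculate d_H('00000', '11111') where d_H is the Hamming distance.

Differing positions: 1, 2, 3, 4, 5. Hamming distance = 5.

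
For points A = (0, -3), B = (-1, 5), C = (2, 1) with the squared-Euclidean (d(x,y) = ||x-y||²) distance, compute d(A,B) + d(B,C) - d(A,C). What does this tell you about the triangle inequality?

d(A,B) = 1² + 8² = 65, d(B,C) = 3² + 4² = 25, d(A,C) = 2² + 4² = 20.
d(A,B) + d(B,C) - d(A,C) = 65 + 25 - 20 = 90 - 20 = 70. This is ≥ 0, so the triangle inequality holds for these points.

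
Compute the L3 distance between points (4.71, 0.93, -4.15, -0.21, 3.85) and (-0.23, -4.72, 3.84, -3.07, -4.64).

(Σ|x_i - y_i|^3)^(1/3) = (|4.71 - (-0.23)|^3 + |0.93 - (-4.72)|^3 + |-4.15 - 3.84|^3 + |-0.21 - (-3.07)|^3 + |3.85 - (-4.64)|^3)^(1/3)
= (4.94^3 + 5.65^3 + 7.99^3 + 2.86^3 + 8.49^3)^(1/3) ≈ (120.5538 + 180.3621 + 510.0824 + 23.3937 + 611.96)^(1/3) = (1446.352)^(1/3) ≈ 11.309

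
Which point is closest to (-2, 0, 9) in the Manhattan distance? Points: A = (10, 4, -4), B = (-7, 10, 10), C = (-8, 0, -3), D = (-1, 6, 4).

Distances: d(A) = 29, d(B) = 16, d(C) = 18, d(D) = 12. Nearest: D = (-1, 6, 4) with distance 12.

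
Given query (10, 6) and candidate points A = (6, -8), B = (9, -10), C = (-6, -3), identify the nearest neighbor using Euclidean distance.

Distances: d(A) ≈ 14.5602, d(B) ≈ 16.0312, d(C) ≈ 18.3576. Nearest: A = (6, -8) with distance 14.5602.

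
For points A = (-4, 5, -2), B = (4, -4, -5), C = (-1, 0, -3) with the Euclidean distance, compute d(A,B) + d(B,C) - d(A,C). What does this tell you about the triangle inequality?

d(A,B) = √(8² + 9² + 3²) = √154 ≈ 12.4097, d(B,C) = √(5² + 4² + 2²) = √45 ≈ 6.7082, d(A,C) = √(3² + 5² + 1²) = √35 ≈ 5.9161.
d(A,B) + d(B,C) - d(A,C) = 12.4097 + 6.7082 - 5.9161 = 19.1179 - 5.9161 = 13.2018 (to 4 decimal places). This is ≥ 0, so the triangle inequality holds for these points.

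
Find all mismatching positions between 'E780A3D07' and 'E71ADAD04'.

Differing positions: 3, 4, 5, 6, 9. Hamming distance = 5.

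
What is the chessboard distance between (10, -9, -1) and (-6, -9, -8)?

max(|x_i - y_i|) = max(|10 - (-6)|, |-9 - (-9)|, |-1 - (-8)|) = max(16, 0, 7) = 16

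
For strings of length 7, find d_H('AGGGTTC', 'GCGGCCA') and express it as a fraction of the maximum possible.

Differing positions: 1, 2, 5, 6, 7. Hamming distance = 5. The maximum possible Hamming distance for length-7 strings is 7, so d_H/7 = 5/7 ≈ 0.7143.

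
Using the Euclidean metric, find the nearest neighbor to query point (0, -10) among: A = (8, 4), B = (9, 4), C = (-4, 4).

Distances: d(A) ≈ 16.1245, d(B) ≈ 16.6433, d(C) ≈ 14.5602. Nearest: C = (-4, 4) with distance 14.5602.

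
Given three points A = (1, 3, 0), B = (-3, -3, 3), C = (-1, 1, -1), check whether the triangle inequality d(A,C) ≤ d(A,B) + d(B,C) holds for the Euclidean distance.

d(A,B) = √(4² + 6² + 3²) = √61 ≈ 7.8102, d(B,C) = √(2² + 4² + 4²) = √36 = 6, d(A,C) = √(2² + 2² + 1²) = √9 = 3.
d(A,C) = 3 ≤ 7.8102 + 6 = 13.8102. Triangle inequality is satisfied.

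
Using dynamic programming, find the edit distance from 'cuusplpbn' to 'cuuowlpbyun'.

Let D[i][j] be the edit distance between the first i characters of 'cuusplpbn' and the first j characters of 'cuuowlpbyun', with D[i][0] = i, D[0][j] = j, and D[i][j] = D[i-1][j-1] if the characters match, else 1 + min(D[i-1][j], D[i][j-1], D[i-1][j-1]). Filling the table (rows: prefixes of 'cuusplpbn', columns: prefixes of 'cuuowlpbyun'):
     ε  c  u  u  o  w  l  p  b  y  u  n
  ε  0  1  2  3  4  5  6  7  8  9 10 11
  c  1  0  1  2  3  4  5  6  7  8  9 10
  u  2  1  0  1  2  3  4  5  6  7  8  9
  u  3  2  1  0  1  2  3  4  5  6  7  8
  s  4  3  2  1  1  2  3  4  5  6  7  8
  p  5  4  3  2  2  2  3  3  4  5  6  7
  l  6  5  4  3  3  3  2  3  4  5  6  7
  p  7  6  5  4  4  4  3  2  3  4  5  6
  b  8  7  6  5  5  5  4  3  2  3  4  5
  n  9  8  7  6  6  6  5  4  3  3  4  4
The bottom-right entry gives D[9][11] = 4, so no sequence of fewer than 4 edits works. Backtracking through the table gives one optimal edit sequence (4 edits):
  cuusplpbn → cuuoplpbn (sub s→o @4)
  cuuoplpbn → cuuowlpbn (sub p→w @5)
  cuuowlpbn → cuuowlpbyn (ins y @9)
  cuuowlpbyn → cuuowlpbyun (ins u @10)
Edit distance = 4.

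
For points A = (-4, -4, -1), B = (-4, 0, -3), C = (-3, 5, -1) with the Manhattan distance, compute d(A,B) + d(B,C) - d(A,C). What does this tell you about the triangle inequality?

d(A,B) = 0 + 4 + 2 = 6, d(B,C) = 1 + 5 + 2 = 8, d(A,C) = 1 + 9 + 0 = 10.
d(A,B) + d(B,C) - d(A,C) = 6 + 8 - 10 = 14 - 10 = 4. This is ≥ 0, so the triangle inequality holds for these points.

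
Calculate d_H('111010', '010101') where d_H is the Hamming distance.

Differing positions: 1, 3, 4, 5, 6. Hamming distance = 5.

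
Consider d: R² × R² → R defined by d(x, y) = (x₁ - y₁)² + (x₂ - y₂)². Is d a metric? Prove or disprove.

No. The squared Euclidean distance fails the triangle inequality. Counterexample: x = (0, 0), y = (5, 4), z = (10, 8). d(x,z) = 10² + 8² = 164, but d(x,y) + d(y,z) = (5² + 4²) + (5² + 4²) = 41 + 41 = 82. Since 164 > 82, the triangle inequality is violated. (Note: √d, the ordinary Euclidean distance, IS a metric.)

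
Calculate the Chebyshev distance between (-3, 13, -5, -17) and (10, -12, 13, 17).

max(|x_i - y_i|) = max(|-3 - 10|, |13 - (-12)|, |-5 - 13|, |-17 - 17|) = max(13, 25, 18, 34) = 34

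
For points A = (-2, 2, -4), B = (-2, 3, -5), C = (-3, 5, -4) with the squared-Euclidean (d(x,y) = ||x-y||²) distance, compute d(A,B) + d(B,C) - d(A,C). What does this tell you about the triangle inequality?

d(A,B) = 0² + 1² + 1² = 2, d(B,C) = 1² + 2² + 1² = 6, d(A,C) = 1² + 3² + 0² = 10.
d(A,B) + d(B,C) - d(A,C) = 2 + 6 - 10 = 8 - 10 = -2. This is < 0, so the triangle inequality FAILS for these points (squared-Euclidean is not a metric).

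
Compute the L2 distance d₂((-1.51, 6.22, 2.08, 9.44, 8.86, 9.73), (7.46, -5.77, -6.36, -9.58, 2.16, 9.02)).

√(Σ(x_i - y_i)²) = √((-1.51 - 7.46)² + (6.22 - (-5.77))² + (2.08 - (-6.36))² + (9.44 - (-9.58))² + (8.86 - 2.16)² + (9.73 - 9.02)²)
= √((-8.97)² + 11.99² + 8.44² + 19.02² + 6.7² + 0.71²) = √(80.4609 + 143.7601 + 71.2336 + 361.7604 + 44.89 + 0.5041) = √702.6091 ≈ 26.5068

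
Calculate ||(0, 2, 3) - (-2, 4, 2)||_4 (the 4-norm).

(Σ|x_i - y_i|^4)^(1/4) = (|0 - (-2)|^4 + |2 - 4|^4 + |3 - 2|^4)^(1/4)
= (2^4 + 2^4 + 1^4)^(1/4) = (16 + 16 + 1)^(1/4) = (33)^(1/4) ≈ 2.3968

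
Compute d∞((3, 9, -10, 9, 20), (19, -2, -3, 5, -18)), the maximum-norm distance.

max(|x_i - y_i|) = max(|3 - 19|, |9 - (-2)|, |-10 - (-3)|, |9 - 5|, |20 - (-18)|) = max(16, 11, 7, 4, 38) = 38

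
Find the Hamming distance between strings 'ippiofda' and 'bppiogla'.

Differing positions: 1, 6, 7. Hamming distance = 3.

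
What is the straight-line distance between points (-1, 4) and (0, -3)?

√(Σ(x_i - y_i)²) = √((-1 - 0)² + (4 - (-3))²)
= √((-1)² + 7²) = √(1 + 49) = √50 ≈ 7.0711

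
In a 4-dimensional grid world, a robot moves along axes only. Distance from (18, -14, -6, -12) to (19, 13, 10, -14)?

Σ|x_i - y_i| = |18 - 19| + |-14 - 13| + |-6 - 10| + |-12 - (-14)| = 1 + 27 + 16 + 2 = 46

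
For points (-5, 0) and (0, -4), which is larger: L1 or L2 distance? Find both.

L1 = |-5 - 0| + |0 - (-4)| = 5 + 4 = 9
L2 = √(5² + 4²) = √41 ≈ 6.4031
L1 ≥ L2 always (equality iff movement is along one axis); L1 > L2 here.
Ratio L1/L2 = 9/√41 ≈ 1.4056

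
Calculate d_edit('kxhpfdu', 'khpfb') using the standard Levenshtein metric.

Let D[i][j] be the edit distance between the first i characters of 'kxhpfdu' and the first j characters of 'khpfb', with D[i][0] = i, D[0][j] = j, and D[i][j] = D[i-1][j-1] if the characters match, else 1 + min(D[i-1][j], D[i][j-1], D[i-1][j-1]). Filling the table (rows: prefixes of 'kxhpfdu', columns: prefixes of 'khpfb'):
     ε  k  h  p  f  b
  ε  0  1  2  3  4  5
  k  1  0  1  2  3  4
  x  2  1  1  2  3  4
  h  3  2  1  2  3  4
  p  4  3  2  1  2  3
  f  5  4  3  2  1  2
  d  6  5  4  3  2  2
  u  7  6  5  4  3  3
The bottom-right entry gives D[7][5] = 3, so no sequence of fewer than 3 edits works. Backtracking through the table gives one optimal edit sequence (3 edits):
  kxhpfdu → khpfdu (del x @2)
  khpfdu → khpfu (del d @5)
  khpfu → khpfb (sub u→b @5)
Edit distance = 3.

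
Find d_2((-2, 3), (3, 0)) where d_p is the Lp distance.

(Σ|x_i - y_i|^2)^(1/2) = (|-2 - 3|^2 + |3 - 0|^2)^(1/2)
= (5^2 + 3^2)^(1/2) = (25 + 9)^(1/2) = (34)^(1/2) ≈ 5.831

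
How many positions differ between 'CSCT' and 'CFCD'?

Differing positions: 2, 4. Hamming distance = 2.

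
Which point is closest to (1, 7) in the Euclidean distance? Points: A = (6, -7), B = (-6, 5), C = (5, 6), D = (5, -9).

Distances: d(A) ≈ 14.8661, d(B) ≈ 7.2801, d(C) ≈ 4.1231, d(D) ≈ 16.4924. Nearest: C = (5, 6) with distance 4.1231.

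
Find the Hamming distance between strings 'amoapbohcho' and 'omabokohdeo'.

Differing positions: 1, 3, 4, 5, 6, 9, 10. Hamming distance = 7.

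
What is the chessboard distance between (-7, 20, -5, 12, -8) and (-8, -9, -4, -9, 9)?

max(|x_i - y_i|) = max(|-7 - (-8)|, |20 - (-9)|, |-5 - (-4)|, |12 - (-9)|, |-8 - 9|) = max(1, 29, 1, 21, 17) = 29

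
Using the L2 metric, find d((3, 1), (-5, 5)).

√(Σ(x_i - y_i)²) = √((3 - (-5))² + (1 - 5)²)
= √(8² + (-4)²) = √(64 + 16) = √80 ≈ 8.9443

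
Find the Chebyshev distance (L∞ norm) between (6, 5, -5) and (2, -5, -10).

max(|x_i - y_i|) = max(|6 - 2|, |5 - (-5)|, |-5 - (-10)|) = max(4, 10, 5) = 10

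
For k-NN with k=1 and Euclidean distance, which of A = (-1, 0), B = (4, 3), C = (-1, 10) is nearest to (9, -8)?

Distances: d(A) ≈ 12.8062, d(B) ≈ 12.083, d(C) ≈ 20.5913. Nearest: B = (4, 3) with distance 12.083.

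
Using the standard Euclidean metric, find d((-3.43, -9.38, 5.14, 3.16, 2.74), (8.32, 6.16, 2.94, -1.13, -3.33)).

√(Σ(x_i - y_i)²) = √((-3.43 - 8.32)² + (-9.38 - 6.16)² + (5.14 - 2.94)² + (3.16 - (-1.13))² + (2.74 - (-3.33))²)
= √((-11.75)² + (-15.54)² + 2.2² + 4.29² + 6.07²) = √(138.0625 + 241.4916 + 4.84 + 18.4041 + 36.8449) = √439.6431 ≈ 20.9677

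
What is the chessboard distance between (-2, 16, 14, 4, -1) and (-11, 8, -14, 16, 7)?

max(|x_i - y_i|) = max(|-2 - (-11)|, |16 - 8|, |14 - (-14)|, |4 - 16|, |-1 - 7|) = max(9, 8, 28, 12, 8) = 28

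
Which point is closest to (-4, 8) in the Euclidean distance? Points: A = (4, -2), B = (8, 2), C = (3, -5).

Distances: d(A) ≈ 12.8062, d(B) ≈ 13.4164, d(C) ≈ 14.7648. Nearest: A = (4, -2) with distance 12.8062.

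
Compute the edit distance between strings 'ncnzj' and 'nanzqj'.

Let D[i][j] be the edit distance between the first i characters of 'ncnzj' and the first j characters of 'nanzqj', with D[i][0] = i, D[0][j] = j, and D[i][j] = D[i-1][j-1] if the characters match, else 1 + min(D[i-1][j], D[i][j-1], D[i-1][j-1]). Filling the table (rows: prefixes of 'ncnzj', columns: prefixes of 'nanzqj'):
     ε  n  a  n  z  q  j
  ε  0  1  2  3  4  5  6
  n  1  0  1  2  3  4  5
  c  2  1  1  2  3  4  5
  n  3  2  2  1  2  3  4
  z  4  3  3  2  1  2  3
  j  5  4  4  3  2  2  2
The bottom-right entry gives D[5][6] = 2, so no sequence of fewer than 2 edits works. Backtracking through the table gives one optimal edit sequence (2 edits):
  ncnzj → nanzj (sub c→a @2)
  nanzj → nanzqj (ins q @5)
Edit distance = 2.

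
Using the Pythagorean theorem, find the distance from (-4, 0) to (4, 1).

√(Σ(x_i - y_i)²) = √((-4 - 4)² + (0 - 1)²)
= √((-8)² + (-1)²) = √(64 + 1) = √65 ≈ 8.0623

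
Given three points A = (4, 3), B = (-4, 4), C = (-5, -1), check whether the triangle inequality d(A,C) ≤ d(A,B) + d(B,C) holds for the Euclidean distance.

d(A,B) = √(8² + 1²) = √65 ≈ 8.0623, d(B,C) = √(1² + 5²) = √26 ≈ 5.099, d(A,C) = √(9² + 4²) = √97 ≈ 9.8489.
d(A,C) ≈ 9.8489 ≤ 8.0623 + 5.099 = 13.1613. Triangle inequality is satisfied.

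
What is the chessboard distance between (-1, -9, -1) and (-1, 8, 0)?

max(|x_i - y_i|) = max(|-1 - (-1)|, |-9 - 8|, |-1 - 0|) = max(0, 17, 1) = 17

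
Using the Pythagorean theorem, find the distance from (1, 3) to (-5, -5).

√(Σ(x_i - y_i)²) = √((1 - (-5))² + (3 - (-5))²)
= √(6² + 8²) = √(36 + 64) = √100 = 10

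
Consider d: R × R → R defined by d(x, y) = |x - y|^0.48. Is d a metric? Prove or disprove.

Yes. With 0 < p = 0.48 ≤ 1, d(x,y) = |x-y|^0.48 is a metric on R. Non-negativity and symmetry are immediate; |x-y|^0.48 = 0 ⟺ |x-y| = 0 ⟺ x = y. For the triangle inequality, the function t ↦ t^0.48 is subadditive on [0,∞) when p ≤ 1, so |x-z|^0.48 ≤ (|x-y| + |y-z|)^0.48 ≤ |x-y|^0.48 + |y-z|^0.48.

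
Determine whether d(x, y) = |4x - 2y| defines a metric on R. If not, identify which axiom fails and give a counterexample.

No. d fails symmetry: d(1, 2) = |4·1 - 2·2| = |0| = 0, but d(2, 1) = |4·2 - 2·1| = |6| = 6. Since 0 ≠ 6, d(x,y) ≠ d(y,x) in general.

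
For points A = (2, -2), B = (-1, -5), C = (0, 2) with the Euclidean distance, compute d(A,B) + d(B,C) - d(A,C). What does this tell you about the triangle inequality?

d(A,B) = √(3² + 3²) = √18 ≈ 4.2426, d(B,C) = √(1² + 7²) = √50 ≈ 7.0711, d(A,C) = √(2² + 4²) = √20 ≈ 4.4721.
d(A,B) + d(B,C) - d(A,C) = 4.2426 + 7.0711 - 4.4721 = 11.3137 - 4.4721 = 6.8416 (to 4 decimal places). This is ≥ 0, so the triangle inequality holds for these points.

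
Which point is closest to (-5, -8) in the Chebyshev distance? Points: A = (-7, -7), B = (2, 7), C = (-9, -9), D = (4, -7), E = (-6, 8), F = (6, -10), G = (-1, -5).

Distances: d(A) = 2, d(B) = 15, d(C) = 4, d(D) = 9, d(E) = 16, d(F) = 11, d(G) = 4. Nearest: A = (-7, -7) with distance 2.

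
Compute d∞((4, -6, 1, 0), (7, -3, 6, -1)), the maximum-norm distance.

max(|x_i - y_i|) = max(|4 - 7|, |-6 - (-3)|, |1 - 6|, |0 - (-1)|) = max(3, 3, 5, 1) = 5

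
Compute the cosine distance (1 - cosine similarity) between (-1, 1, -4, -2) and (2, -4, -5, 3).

With u = (-1, 1, -4, -2), v = (2, -4, -5, 3):
u·v = (-1)·2 + 1·(-4) + (-4)·(-5) + (-2)·3 = (-2) + (-4) + 20 + (-6) = 8.
|u| = √((-1)² + 1² + (-4)² + (-2)²) = √22, |v| = √(2² + (-4)² + (-5)² + 3²) = √54, so |u||v| = √(22·54) = √1188.
cos θ = (u·v)/(|u||v|) = 8/√1188 ≈ 0.2321
Cosine distance = 1 - cos θ ≈ 1 - 0.2321 = 0.7679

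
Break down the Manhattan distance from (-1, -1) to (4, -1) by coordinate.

Σ|x_i - y_i| = |-1 - 4| + |-1 - (-1)| = 5 + 0 = 5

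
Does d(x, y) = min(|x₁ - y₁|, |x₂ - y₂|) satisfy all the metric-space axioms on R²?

No. d fails identity of indiscernibles: take x = (0, 0) and y = (0, 6). Then d(x,y) = min(|0 - 0|, |0 - 6|) = min(0, 6) = 0, yet x ≠ y.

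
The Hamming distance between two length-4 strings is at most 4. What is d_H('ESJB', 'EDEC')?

Differing positions: 2, 3, 4. Hamming distance = 3. The maximum possible Hamming distance for length-4 strings is 4, so d_H/4 = 3/4 = 0.75.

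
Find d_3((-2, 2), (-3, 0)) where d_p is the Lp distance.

(Σ|x_i - y_i|^3)^(1/3) = (|-2 - (-3)|^3 + |2 - 0|^3)^(1/3)
= (1^3 + 2^3)^(1/3) = (1 + 8)^(1/3) = (9)^(1/3) ≈ 2.0801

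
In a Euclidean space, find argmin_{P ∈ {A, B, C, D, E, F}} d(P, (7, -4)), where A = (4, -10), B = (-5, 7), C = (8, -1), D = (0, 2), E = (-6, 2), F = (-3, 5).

Distances: d(A) ≈ 6.7082, d(B) ≈ 16.2788, d(C) ≈ 3.1623, d(D) ≈ 9.2195, d(E) ≈ 14.3178, d(F) ≈ 13.4536. Nearest: C = (8, -1) with distance 3.1623.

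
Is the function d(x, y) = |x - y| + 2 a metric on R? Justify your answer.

No. d fails identity of indiscernibles (specifically d(x,x) = 0): d(2, 2) = |2 - 2| + 2 = 0 + 2 = 2 ≠ 0.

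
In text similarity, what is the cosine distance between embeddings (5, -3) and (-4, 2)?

With u = (5, -3), v = (-4, 2):
u·v = 5·(-4) + (-3)·2 = (-20) + (-6) = -26.
|u| = √(5² + (-3)²) = √34, |v| = √((-4)² + 2²) = √20, so |u||v| = √(34·20) = √680.
cos θ = (u·v)/(|u||v|) = -26/√680 ≈ -0.9971
Cosine distance = 1 - cos θ ≈ 1 - (-0.9971) = 1.9971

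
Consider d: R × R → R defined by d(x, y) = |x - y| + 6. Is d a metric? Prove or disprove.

No. d fails identity of indiscernibles (specifically d(x,x) = 0): d(0, 0) = |0 - 0| + 6 = 0 + 6 = 6 ≠ 0.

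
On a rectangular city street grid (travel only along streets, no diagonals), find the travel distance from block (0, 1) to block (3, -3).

Σ|x_i - y_i| = |0 - 3| + |1 - (-3)| = 3 + 4 = 7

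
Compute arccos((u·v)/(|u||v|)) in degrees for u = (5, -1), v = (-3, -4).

With u = (5, -1), v = (-3, -4):
u·v = 5·(-3) + (-1)·(-4) = (-15) + 4 = -11.
|u| = √(5² + (-1)²) = √26, |v| = √((-3)² + (-4)²) = √25, so |u||v| = √(26·25) = √650.
cos θ = (u·v)/(|u||v|) = -11/√650 ≈ -0.431455
θ = arccos(-0.431455) ≈ 115.56°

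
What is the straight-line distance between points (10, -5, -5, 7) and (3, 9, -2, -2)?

√(Σ(x_i - y_i)²) = √((10 - 3)² + (-5 - 9)² + (-5 - (-2))² + (7 - (-2))²)
= √(7² + (-14)² + (-3)² + 9²) = √(49 + 196 + 9 + 81) = √335 ≈ 18.303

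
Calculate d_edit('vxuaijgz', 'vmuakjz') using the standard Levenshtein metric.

Let D[i][j] be the edit distance between the first i characters of 'vxuaijgz' and the first j characters of 'vmuakjz', with D[i][0] = i, D[0][j] = j, and D[i][j] = D[i-1][j-1] if the characters match, else 1 + min(D[i-1][j], D[i][j-1], D[i-1][j-1]). Filling the table (rows: prefixes of 'vxuaijgz', columns: prefixes of 'vmuakjz'):
     ε  v  m  u  a  k  j  z
  ε  0  1  2  3  4  5  6  7
  v  1  0  1  2  3  4  5  6
  x  2  1  1  2  3  4  5  6
  u  3  2  2  1  2  3  4  5
  a  4  3  3  2  1  2  3  4
  i  5  4  4  3  2  2  3  4
  j  6  5  5  4  3  3  2  3
  g  7  6  6  5  4  4  3  3
  z  8  7  7  6  5  5  4  3
The bottom-right entry gives D[8][7] = 3, so no sequence of fewer than 3 edits works. Backtracking through the table gives one optimal edit sequence (3 edits):
  vxuaijgz → vmuaijgz (sub x→m @2)
  vmuaijgz → vmuakjgz (sub i→k @5)
  vmuakjgz → vmuakjz (del g @7)
Edit distance = 3.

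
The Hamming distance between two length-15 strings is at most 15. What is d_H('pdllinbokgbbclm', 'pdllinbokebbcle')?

Differing positions: 10, 15. Hamming distance = 2. The maximum possible Hamming distance for length-15 strings is 15, so d_H/15 = 2/15 ≈ 0.1333.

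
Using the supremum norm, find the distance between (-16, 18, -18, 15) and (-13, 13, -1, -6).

max(|x_i - y_i|) = max(|-16 - (-13)|, |18 - 13|, |-18 - (-1)|, |15 - (-6)|) = max(3, 5, 17, 21) = 21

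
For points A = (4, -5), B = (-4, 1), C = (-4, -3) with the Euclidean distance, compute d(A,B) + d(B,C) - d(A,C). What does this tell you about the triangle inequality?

d(A,B) = √(8² + 6²) = √100 = 10, d(B,C) = √(0² + 4²) = √16 = 4, d(A,C) = √(8² + 2²) = √68 ≈ 8.2462.
d(A,B) + d(B,C) - d(A,C) = 10 + 4 - 8.2462 = 14 - 8.2462 = 5.7538 (to 4 decimal places). This is ≥ 0, so the triangle inequality holds for these points.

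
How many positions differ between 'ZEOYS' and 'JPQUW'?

Differing positions: 1, 2, 3, 4, 5. Hamming distance = 5.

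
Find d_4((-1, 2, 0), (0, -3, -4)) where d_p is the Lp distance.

(Σ|x_i - y_i|^4)^(1/4) = (|-1 - 0|^4 + |2 - (-3)|^4 + |0 - (-4)|^4)^(1/4)
= (1^4 + 5^4 + 4^4)^(1/4) = (1 + 625 + 256)^(1/4) = (882)^(1/4) ≈ 5.4496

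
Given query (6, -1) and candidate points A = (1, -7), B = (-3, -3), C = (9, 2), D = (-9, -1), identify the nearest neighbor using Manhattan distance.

Distances: d(A) = 11, d(B) = 11, d(C) = 6, d(D) = 15. Nearest: C = (9, 2) with distance 6.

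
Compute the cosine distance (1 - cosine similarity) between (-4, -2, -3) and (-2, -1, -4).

With u = (-4, -2, -3), v = (-2, -1, -4):
u·v = (-4)·(-2) + (-2)·(-1) + (-3)·(-4) = 8 + 2 + 12 = 22.
|u| = √((-4)² + (-2)² + (-3)²) = √29, |v| = √((-2)² + (-1)² + (-4)²) = √21, so |u||v| = √(29·21) = √609.
cos θ = (u·v)/(|u||v|) = 22/√609 ≈ 0.8915
Cosine distance = 1 - cos θ ≈ 1 - 0.8915 = 0.1085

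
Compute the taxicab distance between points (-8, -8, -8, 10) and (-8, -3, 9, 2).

Σ|x_i - y_i| = |-8 - (-8)| + |-8 - (-3)| + |-8 - 9| + |10 - 2| = 0 + 5 + 17 + 8 = 30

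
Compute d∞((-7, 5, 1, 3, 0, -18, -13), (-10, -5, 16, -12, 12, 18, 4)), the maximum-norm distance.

max(|x_i - y_i|) = max(|-7 - (-10)|, |5 - (-5)|, |1 - 16|, |3 - (-12)|, |0 - 12|, |-18 - 18|, |-13 - 4|) = max(3, 10, 15, 15, 12, 36, 17) = 36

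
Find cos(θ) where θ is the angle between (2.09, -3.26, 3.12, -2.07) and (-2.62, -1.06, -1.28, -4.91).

With u = (2.09, -3.26, 3.12, -2.07), v = (-2.62, -1.06, -1.28, -4.91):
u·v = 2.09·(-2.62) + (-3.26)·(-1.06) + 3.12·(-1.28) + (-2.07)·(-4.91) = (-5.4758) + 3.4556 + (-3.9936) + 10.1637 = 4.1499.
|u| = √(2.09² + (-3.26)² + 3.12² + (-2.07)²) = √(4.3681 + 10.6276 + 9.7344 + 4.2849) = √29.015, |v| = √((-2.62)² + (-1.06)² + (-1.28)² + (-4.91)²) = √(6.8644 + 1.1236 + 1.6384 + 24.1081) = √33.7345.
cos θ = (u·v)/(|u||v|) = 4.1499/(√29.015·√33.7345) ≈ 0.1326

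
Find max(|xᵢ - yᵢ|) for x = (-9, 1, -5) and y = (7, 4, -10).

max(|x_i - y_i|) = max(|-9 - 7|, |1 - 4|, |-5 - (-10)|) = max(16, 3, 5) = 16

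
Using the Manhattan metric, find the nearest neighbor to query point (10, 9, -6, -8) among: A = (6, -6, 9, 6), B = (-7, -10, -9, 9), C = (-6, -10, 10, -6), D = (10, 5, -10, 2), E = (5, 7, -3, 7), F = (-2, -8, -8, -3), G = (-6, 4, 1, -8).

Distances: d(A) = 48, d(B) = 56, d(C) = 53, d(D) = 18, d(E) = 25, d(F) = 36, d(G) = 28. Nearest: D = (10, 5, -10, 2) with distance 18.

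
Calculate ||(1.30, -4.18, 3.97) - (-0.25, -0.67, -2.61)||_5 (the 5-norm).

(Σ|x_i - y_i|^5)^(1/5) = (|1.3 - (-0.25)|^5 + |-4.18 - (-0.67)|^5 + |3.97 - (-2.61)|^5)^(1/5)
= (1.55^5 + 3.51^5 + 6.58^5)^(1/5) ≈ (8.9466 + 532.7649 + 12334.7249)^(1/5) = (12876.4364)^(1/5) ≈ 6.6368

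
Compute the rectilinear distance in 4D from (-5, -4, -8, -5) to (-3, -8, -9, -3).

Σ|x_i - y_i| = |-5 - (-3)| + |-4 - (-8)| + |-8 - (-9)| + |-5 - (-3)| = 2 + 4 + 1 + 2 = 9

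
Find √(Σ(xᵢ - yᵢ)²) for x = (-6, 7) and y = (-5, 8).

√(Σ(x_i - y_i)²) = √((-6 - (-5))² + (7 - 8)²)
= √((-1)² + (-1)²) = √(1 + 1) = √2 ≈ 1.4142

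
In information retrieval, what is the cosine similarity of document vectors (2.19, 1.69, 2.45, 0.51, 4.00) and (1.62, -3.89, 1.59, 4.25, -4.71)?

With u = (2.19, 1.69, 2.45, 0.51, 4.00), v = (1.62, -3.89, 1.59, 4.25, -4.71):
u·v = 2.19·1.62 + 1.69·(-3.89) + 2.45·1.59 + 0.51·4.25 + 4·(-4.71) = 3.5478 + (-6.5741) + 3.8955 + 2.1675 + (-18.84) = -15.8033.
|u| = √(2.19² + 1.69² + 2.45² + 0.51² + 4²) = √(4.7961 + 2.8561 + 6.0025 + 0.2601 + 16) = √29.9148, |v| = √(1.62² + (-3.89)² + 1.59² + 4.25² + (-4.71)²) = √(2.6244 + 15.1321 + 2.5281 + 18.0625 + 22.1841) = √60.5312.
cos θ = (u·v)/(|u||v|) = -15.8033/(√29.9148·√60.5312) ≈ -0.3714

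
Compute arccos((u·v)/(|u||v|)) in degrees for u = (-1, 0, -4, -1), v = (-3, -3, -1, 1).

With u = (-1, 0, -4, -1), v = (-3, -3, -1, 1):
u·v = (-1)·(-3) + 0·(-3) + (-4)·(-1) + (-1)·1 = 3 + 0 + 4 + (-1) = 6.
|u| = √((-1)² + 0² + (-4)² + (-1)²) = √18, |v| = √((-3)² + (-3)² + (-1)² + 1²) = √20, so |u||v| = √(18·20) = √360.
cos θ = (u·v)/(|u||v|) = 6/√360 ≈ 0.316228
θ = arccos(0.316228) ≈ 71.57°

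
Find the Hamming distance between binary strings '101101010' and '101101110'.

Differing positions: 7. Hamming distance = 1.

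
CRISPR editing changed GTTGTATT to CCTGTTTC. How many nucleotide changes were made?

Differing positions: 1, 2, 6, 8. Hamming distance = 4.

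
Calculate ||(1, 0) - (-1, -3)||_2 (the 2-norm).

(Σ|x_i - y_i|^2)^(1/2) = (|1 - (-1)|^2 + |0 - (-3)|^2)^(1/2)
= (2^2 + 3^2)^(1/2) = (4 + 9)^(1/2) = (13)^(1/2) ≈ 3.6056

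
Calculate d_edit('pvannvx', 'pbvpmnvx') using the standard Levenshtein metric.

Let D[i][j] be the edit distance between the first i characters of 'pvannvx' and the first j characters of 'pbvpmnvx', with D[i][0] = i, D[0][j] = j, and D[i][j] = D[i-1][j-1] if the characters match, else 1 + min(D[i-1][j], D[i][j-1], D[i-1][j-1]). Filling the table (rows: prefixes of 'pvannvx', columns: prefixes of 'pbvpmnvx'):
     ε  p  b  v  p  m  n  v  x
  ε  0  1  2  3  4  5  6  7  8
  p  1  0  1  2  3  4  5  6  7
  v  2  1  1  1  2  3  4  5  6
  a  3  2  2  2  2  3  4  5  6
  n  4  3  3  3  3  3  3  4  5
  n  5  4  4  4  4  4  3  4  5
  v  6  5  5  4  5  5  4  3  4
  x  7  6  6  5  5  6  5  4  3
The bottom-right entry gives D[7][8] = 3, so no sequence of fewer than 3 edits works. Backtracking through the table gives one optimal edit sequence (3 edits):
  pvannvx → pbvannvx (ins b @2)
  pbvannvx → pbvpnnvx (sub a→p @4)
  pbvpnnvx → pbvpmnvx (sub n→m @5)
Edit distance = 3.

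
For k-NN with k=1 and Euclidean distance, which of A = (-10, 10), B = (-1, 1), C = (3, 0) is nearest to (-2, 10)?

Distances: d(A) = 8, d(B) ≈ 9.0554, d(C) ≈ 11.1803. Nearest: A = (-10, 10) with distance 8.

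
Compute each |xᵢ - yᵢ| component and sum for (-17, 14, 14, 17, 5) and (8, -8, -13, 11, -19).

Σ|x_i - y_i| = |-17 - 8| + |14 - (-8)| + |14 - (-13)| + |17 - 11| + |5 - (-19)| = 25 + 22 + 27 + 6 + 24 = 104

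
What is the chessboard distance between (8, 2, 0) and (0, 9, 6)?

max(|x_i - y_i|) = max(|8 - 0|, |2 - 9|, |0 - 6|) = max(8, 7, 6) = 8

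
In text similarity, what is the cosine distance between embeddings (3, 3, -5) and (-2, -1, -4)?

With u = (3, 3, -5), v = (-2, -1, -4):
u·v = 3·(-2) + 3·(-1) + (-5)·(-4) = (-6) + (-3) + 20 = 11.
|u| = √(3² + 3² + (-5)²) = √43, |v| = √((-2)² + (-1)² + (-4)²) = √21, so |u||v| = √(43·21) = √903.
cos θ = (u·v)/(|u||v|) = 11/√903 ≈ 0.3661
Cosine distance = 1 - cos θ ≈ 1 - 0.3661 = 0.6339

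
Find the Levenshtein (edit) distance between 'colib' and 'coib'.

Let D[i][j] be the edit distance between the first i characters of 'colib' and the first j characters of 'coib', with D[i][0] = i, D[0][j] = j, and D[i][j] = D[i-1][j-1] if the characters match, else 1 + min(D[i-1][j], D[i][j-1], D[i-1][j-1]). Filling the table (rows: prefixes of 'colib', columns: prefixes of 'coib'):
     ε  c  o  i  b
  ε  0  1  2  3  4
  c  1  0  1  2  3
  o  2  1  0  1  2
  l  3  2  1  1  2
  i  4  3  2  1  2
  b  5  4  3  2  1
The bottom-right entry gives D[5][4] = 1, so no sequence of fewer than 1 edit works. Backtracking through the table gives one optimal edit sequence (1 edit):
  colib → coib (del l @3)
Edit distance = 1.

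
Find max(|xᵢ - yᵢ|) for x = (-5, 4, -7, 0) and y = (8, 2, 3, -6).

max(|x_i - y_i|) = max(|-5 - 8|, |4 - 2|, |-7 - 3|, |0 - (-6)|) = max(13, 2, 10, 6) = 13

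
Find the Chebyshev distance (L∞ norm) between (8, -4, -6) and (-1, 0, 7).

max(|x_i - y_i|) = max(|8 - (-1)|, |-4 - 0|, |-6 - 7|) = max(9, 4, 13) = 13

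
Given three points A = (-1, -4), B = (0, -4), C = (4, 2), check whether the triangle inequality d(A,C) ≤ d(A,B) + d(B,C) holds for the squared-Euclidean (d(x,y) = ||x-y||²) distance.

d(A,B) = 1² + 0² = 1, d(B,C) = 4² + 6² = 52, d(A,C) = 5² + 6² = 61.
d(A,C) = 61 > 1 + 52 = 53. Triangle inequality is VIOLATED. (Squared-Euclidean is not a metric — this is a counterexample.)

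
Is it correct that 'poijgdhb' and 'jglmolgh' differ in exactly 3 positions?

Differing positions: 1, 2, 3, 4, 5, 6, 7, 8. Hamming distance = 8, so the claim that d_H = 3 is false.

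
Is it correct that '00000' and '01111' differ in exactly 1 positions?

Differing positions: 2, 3, 4, 5. Hamming distance = 4, so the claim that d_H = 1 is false.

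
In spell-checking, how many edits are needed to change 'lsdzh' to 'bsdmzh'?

Let D[i][j] be the edit distance between the first i characters of 'lsdzh' and the first j characters of 'bsdmzh', with D[i][0] = i, D[0][j] = j, and D[i][j] = D[i-1][j-1] if the characters match, else 1 + min(D[i-1][j], D[i][j-1], D[i-1][j-1]). Filling the table (rows: prefixes of 'lsdzh', columns: prefixes of 'bsdmzh'):
     ε  b  s  d  m  z  h
  ε  0  1  2  3  4  5  6
  l  1  1  2  3  4  5  6
  s  2  2  1  2  3  4  5
  d  3  3  2  1  2  3  4
  z  4  4  3  2  2  2  3
  h  5  5  4  3  3  3  2
The bottom-right entry gives D[5][6] = 2, so no sequence of fewer than 2 edits works. Backtracking through the table gives one optimal edit sequence (2 edits):
  lsdzh → bsdzh (sub l→b @1)
  bsdzh → bsdmzh (ins m @4)
Edit distance = 2.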